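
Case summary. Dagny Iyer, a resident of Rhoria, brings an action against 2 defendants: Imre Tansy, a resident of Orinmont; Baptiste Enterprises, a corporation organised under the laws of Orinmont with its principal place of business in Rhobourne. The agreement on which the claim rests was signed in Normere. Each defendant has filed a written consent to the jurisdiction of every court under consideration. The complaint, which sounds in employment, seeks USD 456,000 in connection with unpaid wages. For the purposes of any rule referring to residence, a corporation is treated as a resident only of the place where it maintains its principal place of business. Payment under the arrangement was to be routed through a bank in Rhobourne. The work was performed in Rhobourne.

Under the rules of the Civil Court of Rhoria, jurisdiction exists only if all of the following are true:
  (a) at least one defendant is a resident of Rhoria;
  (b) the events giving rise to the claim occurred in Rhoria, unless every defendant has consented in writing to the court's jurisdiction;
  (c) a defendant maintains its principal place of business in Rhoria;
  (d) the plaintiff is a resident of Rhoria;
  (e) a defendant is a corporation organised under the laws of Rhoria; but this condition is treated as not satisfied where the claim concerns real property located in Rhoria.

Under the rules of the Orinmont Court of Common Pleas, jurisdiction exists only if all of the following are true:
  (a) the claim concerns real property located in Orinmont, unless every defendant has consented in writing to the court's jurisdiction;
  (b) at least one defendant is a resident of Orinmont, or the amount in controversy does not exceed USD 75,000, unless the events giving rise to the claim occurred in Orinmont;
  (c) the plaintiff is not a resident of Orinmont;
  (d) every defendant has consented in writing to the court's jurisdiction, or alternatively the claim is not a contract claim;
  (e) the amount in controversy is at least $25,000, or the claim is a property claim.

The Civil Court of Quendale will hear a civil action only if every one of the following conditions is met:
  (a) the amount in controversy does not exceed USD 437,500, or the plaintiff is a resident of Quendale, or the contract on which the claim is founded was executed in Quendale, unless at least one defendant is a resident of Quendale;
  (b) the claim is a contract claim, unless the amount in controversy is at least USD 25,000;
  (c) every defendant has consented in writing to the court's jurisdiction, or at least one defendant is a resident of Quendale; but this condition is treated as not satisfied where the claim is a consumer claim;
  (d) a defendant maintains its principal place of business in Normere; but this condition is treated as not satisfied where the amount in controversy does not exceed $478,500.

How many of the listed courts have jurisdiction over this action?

1

The Civil Court of Rhoria:
  (a) No defendant resides in Rhoria (they reside in Orinmont, Rhobourne). Condition not met.
  (b) The operative events occurred in Rhobourne, not Rhoria. But every defendant has filed written consent, and the 'unless' clause therefore excuses the requirement. Satisfied.
  (c) The corporate defendant(s) have their principal place of business in Rhobourne, not Rhoria. Not met.
  (d) The plaintiff resides in Rhoria. Condition met.
  (e) The corporate defendant(s) are organised in Orinmont, not Rhoria. Fails.
  → No jurisdiction.
The Orinmont Court of Common Pleas:
  (a) The claim does not concern real property. The proviso rescues it, though: every defendant has filed written consent. Satisfied.
  (b) Imre Tansy resides in Orinmont, which satisfies one of the alternatives. Met.
  (c) The plaintiff resides in Rhoria, which is not Orinmont. Satisfied.
  (d) Every defendant has filed written consent — that alternative is enough. Met.
  (e) The amount in controversy is $456,000, which meets the $25,000 floor, so this disjunct is met. Satisfied.
  → Jurisdiction lies.
The Civil Court of Quendale:
  (a) The amount in controversy is 456,000 dollars, above the 437,500 dollars ceiling; the plaintiff resides in Rhoria, not Quendale; the contract was executed in Normere, not Quendale — every alternative fails. And no defendant resides in Quendale (they reside in Orinmont, Rhobourne), so the proviso does not save it. Not met.
  (b) The claim is an employment claim, not a contract claim. However, the amount in controversy is $456,000, which meets the USD 25,000 floor, so the 'unless' proviso supplies this condition. Condition met.
  (c) Every defendant has filed written consent, so this disjunct is met. The carve-out does not apply: the claim is an employment claim, not a consumer claim. Met.
  (d) The corporate defendant(s) have their principal place of business in Rhobourne, not Normere. Not satisfied.
  → No jurisdiction.
Courts with jurisdiction: the Orinmont Court of Common Pleas — 1 in total.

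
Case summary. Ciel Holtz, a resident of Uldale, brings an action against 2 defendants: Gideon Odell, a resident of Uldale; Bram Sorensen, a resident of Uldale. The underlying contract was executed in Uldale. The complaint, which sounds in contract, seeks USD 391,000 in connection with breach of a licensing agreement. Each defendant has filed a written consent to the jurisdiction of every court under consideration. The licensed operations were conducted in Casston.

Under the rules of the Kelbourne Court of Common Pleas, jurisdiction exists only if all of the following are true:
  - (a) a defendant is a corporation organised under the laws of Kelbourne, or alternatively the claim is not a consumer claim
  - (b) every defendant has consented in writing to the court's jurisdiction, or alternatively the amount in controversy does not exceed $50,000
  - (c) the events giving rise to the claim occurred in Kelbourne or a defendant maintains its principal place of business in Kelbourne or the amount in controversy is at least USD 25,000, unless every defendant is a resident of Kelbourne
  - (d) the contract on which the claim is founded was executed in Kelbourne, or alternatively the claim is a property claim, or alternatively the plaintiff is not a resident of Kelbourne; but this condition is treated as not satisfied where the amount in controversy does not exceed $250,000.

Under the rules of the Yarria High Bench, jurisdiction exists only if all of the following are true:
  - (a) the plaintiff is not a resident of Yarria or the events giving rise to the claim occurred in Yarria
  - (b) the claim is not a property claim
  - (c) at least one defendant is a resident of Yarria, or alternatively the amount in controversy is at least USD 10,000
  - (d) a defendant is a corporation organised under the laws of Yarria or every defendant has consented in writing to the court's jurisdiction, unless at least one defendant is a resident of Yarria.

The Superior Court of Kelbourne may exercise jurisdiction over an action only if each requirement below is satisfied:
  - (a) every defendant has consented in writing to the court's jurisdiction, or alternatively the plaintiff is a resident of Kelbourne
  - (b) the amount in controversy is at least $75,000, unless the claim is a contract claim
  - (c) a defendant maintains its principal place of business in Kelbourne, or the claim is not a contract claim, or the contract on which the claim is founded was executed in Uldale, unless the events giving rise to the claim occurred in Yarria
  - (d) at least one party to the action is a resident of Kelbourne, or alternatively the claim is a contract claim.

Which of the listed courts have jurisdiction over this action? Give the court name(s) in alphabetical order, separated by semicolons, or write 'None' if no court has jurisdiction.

the Kelbourne Court of Common Pleas; the Superior Court of Kelbourne; the Yarria High Bench

The Kelbourne Court of Common Pleas:
  (a) The claim is a contract claim, not a consumer claim — that alternative is enough. Satisfied.
  (b) Every defendant has filed written consent — that alternative is enough. Condition met.
  (c) The amount in controversy is USD 391,000, which meets the USD 25,000 floor — that alternative is enough. Condition met.
  (d) The plaintiff resides in Uldale, which is not Kelbourne, which satisfies one of the alternatives. The exception is not triggered, since the amount in controversy is $391,000, above the USD 250,000 ceiling. Condition met.
  → The court has jurisdiction.
The Yarria High Bench:
  (a) The plaintiff resides in Uldale, which is not Yarria, which satisfies one of the alternatives. Condition met.
  (b) The claim is a contract claim, not a property claim. Met.
  (c) The amount in controversy is 391,000 dollars, which meets the $10,000 floor, so this disjunct is met. Condition met.
  (d) Every defendant has filed written consent, so this disjunct is met. Satisfied.
  → Jurisdiction lies.
The Superior Court of Kelbourne:
  (a) Every defendant has filed written consent, so one alternative holds. Condition met.
  (b) The amount in controversy is $391,000, which meets the 75,000 dollars floor. Condition met.
  (c) The contract was executed in Uldale, which satisfies one of the alternatives. Satisfied.
  (d) The claim is a contract claim — that alternative is enough. Met.
  → Jurisdiction lies.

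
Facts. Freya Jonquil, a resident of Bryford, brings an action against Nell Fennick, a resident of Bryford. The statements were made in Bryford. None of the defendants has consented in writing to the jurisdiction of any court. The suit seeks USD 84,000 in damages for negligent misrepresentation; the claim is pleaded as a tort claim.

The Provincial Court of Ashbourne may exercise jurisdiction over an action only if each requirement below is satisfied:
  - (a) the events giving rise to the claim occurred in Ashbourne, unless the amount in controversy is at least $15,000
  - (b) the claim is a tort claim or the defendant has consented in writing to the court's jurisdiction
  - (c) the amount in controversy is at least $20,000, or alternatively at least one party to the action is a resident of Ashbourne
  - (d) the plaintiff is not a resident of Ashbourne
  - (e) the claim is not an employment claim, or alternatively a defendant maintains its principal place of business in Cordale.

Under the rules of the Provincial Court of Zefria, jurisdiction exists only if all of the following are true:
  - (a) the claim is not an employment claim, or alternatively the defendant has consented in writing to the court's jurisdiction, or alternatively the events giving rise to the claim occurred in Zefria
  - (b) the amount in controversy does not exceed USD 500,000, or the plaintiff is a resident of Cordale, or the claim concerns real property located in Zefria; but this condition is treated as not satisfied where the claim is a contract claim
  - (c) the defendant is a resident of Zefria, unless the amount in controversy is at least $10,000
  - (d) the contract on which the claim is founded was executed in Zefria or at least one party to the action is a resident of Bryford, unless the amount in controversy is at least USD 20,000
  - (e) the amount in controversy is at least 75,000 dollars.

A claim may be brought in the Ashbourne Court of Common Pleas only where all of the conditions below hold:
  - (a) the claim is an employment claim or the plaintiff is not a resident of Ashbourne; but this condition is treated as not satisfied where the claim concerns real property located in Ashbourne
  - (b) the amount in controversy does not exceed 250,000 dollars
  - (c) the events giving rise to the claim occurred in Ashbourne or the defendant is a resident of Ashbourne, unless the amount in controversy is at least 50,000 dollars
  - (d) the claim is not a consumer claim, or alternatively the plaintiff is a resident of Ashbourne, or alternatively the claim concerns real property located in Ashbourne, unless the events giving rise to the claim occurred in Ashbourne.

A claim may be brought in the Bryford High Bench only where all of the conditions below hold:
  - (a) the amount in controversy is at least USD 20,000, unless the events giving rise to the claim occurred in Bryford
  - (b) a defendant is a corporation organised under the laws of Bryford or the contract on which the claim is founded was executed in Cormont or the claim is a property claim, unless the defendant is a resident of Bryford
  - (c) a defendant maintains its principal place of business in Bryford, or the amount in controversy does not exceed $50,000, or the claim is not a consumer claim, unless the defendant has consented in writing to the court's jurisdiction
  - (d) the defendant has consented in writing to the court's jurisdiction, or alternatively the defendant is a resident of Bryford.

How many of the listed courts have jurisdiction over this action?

The Provincial Court of Ashbourne:
  (a) The operative events occurred in Bryford, not Ashbourne. But the amount in controversy is 84,000 dollars, which meets the USD 15,000 floor, and the 'unless' clause therefore excuses the requirement. Met.
  (b) The claim is a tort claim, so one alternative holds. Met.
  (c) The amount in controversy is $84,000, which meets the 20,000 dollars floor — that alternative is enough. Condition met.
  (d) The plaintiff resides in Bryford, which is not Ashbourne. Condition met.
  (e) The claim is a tort claim, not an employment claim, so one alternative holds. Satisfied.
  → The court has jurisdiction.
The Provincial Court of Zefria:
  (a) The claim is a tort claim, not an employment claim, so one alternative holds. Condition met.
  (b) The amount in controversy is USD 84,000, within the USD 500,000 ceiling, which satisfies one of the alternatives. And the carve-out is inapplicable — the claim is a tort claim, not a contract claim. Satisfied.
  (c) The defendant resides in Bryford, not Zefria. However, the amount in controversy is 84,000 dollars, which meets the $10,000 floor, so the 'unless' proviso supplies this condition. Satisfied.
  (d) Freya Jonquil resides in Bryford — that alternative is enough. Condition met.
  (e) The amount in controversy is $84,000, which meets the USD 75,000 floor. Met.
  → Every requirement is satisfied — jurisdiction.
The Ashbourne Court of Common Pleas:
  (a) The plaintiff resides in Bryford, which is not Ashbourne, so this disjunct is met. The exception is not triggered, since the claim does not concern real property. Condition met.
  (b) The amount in controversy is 84,000 dollars, within the USD 250,000 ceiling. Met.
  (c) The operative events occurred in Bryford, not Ashbourne; the defendant resides in Bryford, not Ashbourne — none of the alternatives is met. The proviso rescues it, though: the amount in controversy is $84,000, which meets the USD 50,000 floor. Met.
  (d) The claim is a tort claim, not a consumer claim — that alternative is enough. Met.
  → Jurisdiction lies.
The Bryford High Bench:
  (a) The amount in controversy is USD 84,000, which meets the USD 20,000 floor. Met.
  (b) No defendant is a corporation; no contract (and hence no place of execution) is alleged; the claim is a tort claim, not a property claim — none of the alternatives is met. The proviso rescues it, though: the defendant resides in Bryford. Satisfied.
  (c) The claim is a tort claim, not a consumer claim, which satisfies one of the alternatives. Met.
  (d) The defendant resides in Bryford — that alternative is enough. Condition met.
  → The court has jurisdiction.
Courts with jurisdiction: the Provincial Court of Ashbourne, the Provincial Court of Zefria, the Ashbourne Court of Common Pleas, the Bryford High Bench — 4 in total.

4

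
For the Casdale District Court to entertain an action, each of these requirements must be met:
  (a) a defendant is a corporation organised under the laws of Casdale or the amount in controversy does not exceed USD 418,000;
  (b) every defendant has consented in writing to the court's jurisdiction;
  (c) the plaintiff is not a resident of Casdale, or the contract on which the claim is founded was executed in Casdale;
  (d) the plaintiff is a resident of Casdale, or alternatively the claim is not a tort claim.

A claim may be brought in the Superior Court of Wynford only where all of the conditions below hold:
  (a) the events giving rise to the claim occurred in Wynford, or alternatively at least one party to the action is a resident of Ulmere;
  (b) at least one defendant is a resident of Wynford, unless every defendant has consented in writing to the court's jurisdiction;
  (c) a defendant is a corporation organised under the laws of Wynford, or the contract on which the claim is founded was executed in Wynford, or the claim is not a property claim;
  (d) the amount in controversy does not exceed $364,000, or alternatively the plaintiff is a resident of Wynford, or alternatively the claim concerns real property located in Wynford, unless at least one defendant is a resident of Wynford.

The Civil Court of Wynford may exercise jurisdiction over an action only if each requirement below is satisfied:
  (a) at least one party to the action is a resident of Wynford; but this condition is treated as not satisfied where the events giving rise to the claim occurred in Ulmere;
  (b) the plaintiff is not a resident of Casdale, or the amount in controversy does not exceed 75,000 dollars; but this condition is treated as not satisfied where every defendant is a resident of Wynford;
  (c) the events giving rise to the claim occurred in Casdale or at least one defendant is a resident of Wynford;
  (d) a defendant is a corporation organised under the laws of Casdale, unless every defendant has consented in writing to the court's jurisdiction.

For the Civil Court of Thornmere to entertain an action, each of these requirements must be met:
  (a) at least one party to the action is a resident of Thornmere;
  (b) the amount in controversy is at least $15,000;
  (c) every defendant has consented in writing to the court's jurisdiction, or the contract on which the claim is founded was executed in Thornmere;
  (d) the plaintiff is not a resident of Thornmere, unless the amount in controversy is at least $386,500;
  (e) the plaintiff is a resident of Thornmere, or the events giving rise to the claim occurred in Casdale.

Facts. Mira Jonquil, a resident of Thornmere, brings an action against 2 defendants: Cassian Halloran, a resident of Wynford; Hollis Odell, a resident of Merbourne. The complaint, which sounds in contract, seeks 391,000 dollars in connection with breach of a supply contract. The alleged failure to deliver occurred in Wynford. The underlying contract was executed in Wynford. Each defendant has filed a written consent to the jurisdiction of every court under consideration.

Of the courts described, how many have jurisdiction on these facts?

The Casdale District Court:
  (a) The amount in controversy is 391,000 dollars, within the USD 418,000 ceiling, so one alternative holds. Condition met.
  (b) Every defendant has filed written consent. Met.
  (c) The plaintiff resides in Thornmere, which is not Casdale, so one alternative holds. Met.
  (d) The claim is a contract claim, not a tort claim — that alternative is enough. Satisfied.
  → All conditions met; jurisdiction exists.
The Superior Court of Wynford:
  (a) The operative events occurred in Wynford, so this disjunct is met. Satisfied.
  (b) Cassian Halloran resides in Wynford. Condition met.
  (c) The contract was executed in Wynford, which satisfies one of the alternatives. Met.
  (d) The amount in controversy is $391,000, above the USD 364,000 ceiling; the plaintiff resides in Thornmere, not Wynford; the claim does not concern real property — every alternative fails. The proviso rescues it, though: Cassian Halloran resides in Wynford. Condition met.
  → Every requirement is satisfied — jurisdiction.
The Civil Court of Wynford:
  (a) Cassian Halloran resides in Wynford. The carve-out does not apply: the operative events occurred in Wynford, not Ulmere. Met.
  (b) The plaintiff resides in Thornmere, which is not Casdale, so this disjunct is met. The carve-out does not apply: the defendants reside as follows — Cassian Halloran in Wynford, Hollis Odell in Merbourne — not all in Wynford. Condition met.
  (c) Cassian Halloran resides in Wynford, so this disjunct is met. Condition met.
  (d) No defendant is a corporation. The proviso rescues it, though: every defendant has filed written consent. Condition met.
  → The court has jurisdiction.
The Civil Court of Thornmere:
  (a) Mira Jonquil resides in Thornmere. Condition met.
  (b) The amount in controversy is USD 391,000, which meets the 15,000 dollars floor. Satisfied.
  (c) Every defendant has filed written consent, which satisfies one of the alternatives. Condition met.
  (d) The plaintiff resides in Thornmere. However, the amount in controversy is USD 391,000, which meets the 386,500 dollars floor, so the 'unless' proviso supplies this condition. Satisfied.
  (e) The plaintiff resides in Thornmere, so one alternative holds. Satisfied.
  → The court has jurisdiction.
Courts with jurisdiction: the Casdale District Court, the Superior Court of Wynford, the Civil Court of Wynford, the Civil Court of Thornmere — 4 in total.

4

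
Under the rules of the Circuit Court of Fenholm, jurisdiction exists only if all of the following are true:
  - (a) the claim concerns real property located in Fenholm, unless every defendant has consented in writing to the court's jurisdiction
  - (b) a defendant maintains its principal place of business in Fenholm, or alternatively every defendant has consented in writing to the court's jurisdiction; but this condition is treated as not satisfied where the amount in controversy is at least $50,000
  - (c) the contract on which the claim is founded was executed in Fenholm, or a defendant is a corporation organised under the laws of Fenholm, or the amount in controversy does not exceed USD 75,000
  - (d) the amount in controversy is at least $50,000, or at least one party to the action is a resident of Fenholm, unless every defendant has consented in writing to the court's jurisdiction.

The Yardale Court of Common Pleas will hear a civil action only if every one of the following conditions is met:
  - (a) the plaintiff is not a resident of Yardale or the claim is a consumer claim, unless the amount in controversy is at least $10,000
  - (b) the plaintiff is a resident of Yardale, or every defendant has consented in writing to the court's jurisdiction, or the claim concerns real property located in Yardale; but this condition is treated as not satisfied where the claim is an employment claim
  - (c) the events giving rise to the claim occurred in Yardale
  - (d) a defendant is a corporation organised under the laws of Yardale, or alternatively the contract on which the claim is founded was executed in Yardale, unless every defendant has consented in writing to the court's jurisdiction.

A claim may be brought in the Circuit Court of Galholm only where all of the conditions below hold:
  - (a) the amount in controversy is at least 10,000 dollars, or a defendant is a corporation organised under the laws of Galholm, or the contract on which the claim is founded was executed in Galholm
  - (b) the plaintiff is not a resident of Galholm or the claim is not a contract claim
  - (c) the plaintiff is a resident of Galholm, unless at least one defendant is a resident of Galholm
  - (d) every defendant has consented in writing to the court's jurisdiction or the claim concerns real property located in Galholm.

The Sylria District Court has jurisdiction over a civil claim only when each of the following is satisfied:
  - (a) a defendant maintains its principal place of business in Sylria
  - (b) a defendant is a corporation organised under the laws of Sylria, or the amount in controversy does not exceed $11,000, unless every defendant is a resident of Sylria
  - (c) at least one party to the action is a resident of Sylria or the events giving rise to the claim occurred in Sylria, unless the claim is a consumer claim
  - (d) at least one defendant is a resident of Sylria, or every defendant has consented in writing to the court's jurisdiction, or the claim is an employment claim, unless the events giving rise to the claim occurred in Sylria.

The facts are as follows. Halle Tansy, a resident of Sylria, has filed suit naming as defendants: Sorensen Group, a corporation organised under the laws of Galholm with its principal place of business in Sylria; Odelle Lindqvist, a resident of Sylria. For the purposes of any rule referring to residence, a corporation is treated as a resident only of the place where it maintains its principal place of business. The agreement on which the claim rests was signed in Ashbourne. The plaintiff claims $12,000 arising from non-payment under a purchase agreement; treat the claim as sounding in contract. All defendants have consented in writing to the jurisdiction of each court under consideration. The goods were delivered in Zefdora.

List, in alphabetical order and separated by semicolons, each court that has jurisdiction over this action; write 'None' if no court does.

The Circuit Court of Fenholm:
  (a) The claim does not concern real property. But every defendant has filed written consent, and the 'unless' clause therefore excuses the requirement. Met.
  (b) Every defendant has filed written consent, which satisfies one of the alternatives. And the carve-out is inapplicable — the amount in controversy is USD 12,000, below the USD 50,000 floor. Met.
  (c) The amount in controversy is 12,000 dollars, within the 75,000 dollars ceiling — that alternative is enough. Met.
  (d) The amount in controversy is 12,000 dollars, below the USD 50,000 floor; no party resides in Fenholm — none of the alternatives is met. However, every defendant has filed written consent, so the 'unless' proviso supplies this condition. Satisfied.
  → All conditions met; jurisdiction exists.
The Yardale Court of Common Pleas:
  (a) The plaintiff resides in Sylria, which is not Yardale, which satisfies one of the alternatives. Met.
  (b) Every defendant has filed written consent, so one alternative holds. The carve-out does not apply: the claim is a contract claim, not an employment claim. Met.
  (c) The operative events occurred in Zefdora, not Yardale. Fails.
  (d) The corporate defendant(s) are organised in Galholm, not Yardale; the contract was executed in Ashbourne, not Yardale — no alternative holds. The proviso rescues it, though: every defendant has filed written consent. Condition met.
  → The court lacks jurisdiction.
The Circuit Court of Galholm:
  (a) The amount in controversy is 12,000 dollars, which meets the USD 10,000 floor, so one alternative holds. Condition met.
  (b) The plaintiff resides in Sylria, which is not Galholm, which satisfies one of the alternatives. Satisfied.
  (c) The plaintiff resides in Sylria, not Galholm. The proviso offers no rescue either, since no defendant resides in Galholm (they reside in Sylria, Sylria). Not met.
  (d) Every defendant has filed written consent — that alternative is enough. Satisfied.
  → No jurisdiction.
The Sylria District Court:
  (a) Sorensen Group has its principal place of business in Sylria. Satisfied.
  (b) The corporate defendant(s) are organised in Galholm, not Sylria; the amount in controversy is $12,000, above the 11,000 dollars ceiling — no alternative holds. But the defendants reside as follows — Sorensen Group in Sylria, Odelle Lindqvist in Sylria — all in Sylria, and the 'unless' clause therefore excuses the requirement. Condition met.
  (c) Halle Tansy resides in Sylria, so one alternative holds. Condition met.
  (d) Sorensen Group resides in Sylria — that alternative is enough. Condition met.
  → All conditions met; jurisdiction exists.

the Circuit Court of Fenholm; the Sylria District Court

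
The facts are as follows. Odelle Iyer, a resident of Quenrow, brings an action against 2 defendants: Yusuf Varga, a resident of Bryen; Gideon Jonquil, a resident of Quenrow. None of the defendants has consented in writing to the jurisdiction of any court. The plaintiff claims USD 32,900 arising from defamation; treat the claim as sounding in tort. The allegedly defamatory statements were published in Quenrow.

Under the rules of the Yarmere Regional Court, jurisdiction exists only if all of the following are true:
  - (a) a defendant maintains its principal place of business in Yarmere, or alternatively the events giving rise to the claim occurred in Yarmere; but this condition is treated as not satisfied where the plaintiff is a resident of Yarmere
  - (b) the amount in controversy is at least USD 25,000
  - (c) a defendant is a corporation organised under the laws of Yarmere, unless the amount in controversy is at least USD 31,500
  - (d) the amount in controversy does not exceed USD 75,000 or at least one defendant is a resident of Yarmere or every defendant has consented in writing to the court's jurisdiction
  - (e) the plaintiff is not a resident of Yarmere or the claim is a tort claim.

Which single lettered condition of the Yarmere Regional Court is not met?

The Yarmere Regional Court:
  (a) No defendant is a corporation; the operative events occurred in Quenrow, not Yarmere — every alternative fails. Fails.
  (b) The amount in controversy is USD 32,900, which meets the USD 25,000 floor. Met.
  (c) No defendant is a corporation. However, the amount in controversy is 32,900 dollars, which meets the USD 31,500 floor, so the 'unless' proviso supplies this condition. Met.
  (d) The amount in controversy is 32,900 dollars, within the $75,000 ceiling, which satisfies one of the alternatives. Met.
  (e) The plaintiff resides in Quenrow, which is not Yarmere, which satisfies one of the alternatives. Condition met.
Only condition (a) fails.

(a)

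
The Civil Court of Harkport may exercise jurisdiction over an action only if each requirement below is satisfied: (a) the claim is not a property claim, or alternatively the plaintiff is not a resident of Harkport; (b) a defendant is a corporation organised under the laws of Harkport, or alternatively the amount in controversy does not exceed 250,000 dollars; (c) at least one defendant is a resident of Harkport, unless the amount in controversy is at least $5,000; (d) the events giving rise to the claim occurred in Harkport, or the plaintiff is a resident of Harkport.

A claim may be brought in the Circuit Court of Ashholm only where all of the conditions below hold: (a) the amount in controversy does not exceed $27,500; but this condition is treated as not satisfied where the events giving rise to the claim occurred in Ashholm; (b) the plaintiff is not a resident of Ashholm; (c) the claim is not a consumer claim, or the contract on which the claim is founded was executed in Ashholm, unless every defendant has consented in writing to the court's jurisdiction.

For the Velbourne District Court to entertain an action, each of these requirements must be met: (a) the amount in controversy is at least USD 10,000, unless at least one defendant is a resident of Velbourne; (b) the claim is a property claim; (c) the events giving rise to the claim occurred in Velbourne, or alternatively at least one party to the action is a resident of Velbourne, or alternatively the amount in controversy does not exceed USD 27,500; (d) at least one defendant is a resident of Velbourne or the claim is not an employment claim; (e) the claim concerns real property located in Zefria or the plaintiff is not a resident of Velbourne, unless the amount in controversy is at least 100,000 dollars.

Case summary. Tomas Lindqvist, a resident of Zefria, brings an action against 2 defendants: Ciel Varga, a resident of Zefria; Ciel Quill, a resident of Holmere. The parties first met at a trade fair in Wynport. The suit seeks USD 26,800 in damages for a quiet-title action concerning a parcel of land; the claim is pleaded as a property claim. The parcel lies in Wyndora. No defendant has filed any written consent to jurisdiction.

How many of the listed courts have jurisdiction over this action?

2

The Civil Court of Harkport:
  (a) The plaintiff resides in Zefria, which is not Harkport — that alternative is enough. Condition met.
  (b) The amount in controversy is $26,800, within the 250,000 dollars ceiling, so this disjunct is met. Condition met.
  (c) No defendant resides in Harkport (they reside in Zefria, Holmere). But the amount in controversy is 26,800 dollars, which meets the 5,000 dollars floor, and the 'unless' clause therefore excuses the requirement. Condition met.
  (d) The operative events occurred in Wyndora, not Harkport; the plaintiff resides in Zefria, not Harkport — every alternative fails. Not satisfied.
  → Not every requirement is met — no jurisdiction.
The Circuit Court of Ashholm:
  (a) The amount in controversy is $26,800, within the USD 27,500 ceiling. The carve-out does not apply: the operative events occurred in Wyndora, not Ashholm. Satisfied.
  (b) The plaintiff resides in Zefria, which is not Ashholm. Satisfied.
  (c) The claim is a property claim, not a consumer claim, so this disjunct is met. Met.
  → Every requirement is satisfied — jurisdiction.
The Velbourne District Court:
  (a) The amount in controversy is $26,800, which meets the $10,000 floor. Condition met.
  (b) The claim is a property claim. Met.
  (c) The amount in controversy is $26,800, within the $27,500 ceiling, so one alternative holds. Satisfied.
  (d) The claim is a property claim, not an employment claim, so one alternative holds. Satisfied.
  (e) The plaintiff resides in Zefria, which is not Velbourne, so one alternative holds. Met.
  → The court has jurisdiction.
Courts with jurisdiction: the Circuit Court of Ashholm, the Velbourne District Court — 2 in total.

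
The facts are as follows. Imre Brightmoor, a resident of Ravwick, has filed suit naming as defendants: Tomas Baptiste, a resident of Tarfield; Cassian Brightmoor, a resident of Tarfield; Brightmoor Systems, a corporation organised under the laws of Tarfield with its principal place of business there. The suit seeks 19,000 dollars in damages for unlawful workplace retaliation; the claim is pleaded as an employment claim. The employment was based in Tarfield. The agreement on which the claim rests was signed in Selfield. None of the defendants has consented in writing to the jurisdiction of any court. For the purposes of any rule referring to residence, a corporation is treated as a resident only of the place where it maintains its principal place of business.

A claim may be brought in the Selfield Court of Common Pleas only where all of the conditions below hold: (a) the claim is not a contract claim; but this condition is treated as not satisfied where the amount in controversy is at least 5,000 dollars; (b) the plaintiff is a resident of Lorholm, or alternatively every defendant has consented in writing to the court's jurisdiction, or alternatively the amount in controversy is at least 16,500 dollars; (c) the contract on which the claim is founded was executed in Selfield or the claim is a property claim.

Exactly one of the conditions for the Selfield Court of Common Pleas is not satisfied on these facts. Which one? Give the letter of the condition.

The Selfield Court of Common Pleas:
  (a) The claim is an employment claim, not a contract claim. But the amount in controversy is 19,000 dollars, which meets the 5,000 dollars floor, triggering the carve-out and defeating this condition. Not satisfied.
  (b) The amount in controversy is USD 19,000, which meets the USD 16,500 floor — that alternative is enough. Met.
  (c) The contract was executed in Selfield, which satisfies one of the alternatives. Met.
Only condition (a) fails.

(a)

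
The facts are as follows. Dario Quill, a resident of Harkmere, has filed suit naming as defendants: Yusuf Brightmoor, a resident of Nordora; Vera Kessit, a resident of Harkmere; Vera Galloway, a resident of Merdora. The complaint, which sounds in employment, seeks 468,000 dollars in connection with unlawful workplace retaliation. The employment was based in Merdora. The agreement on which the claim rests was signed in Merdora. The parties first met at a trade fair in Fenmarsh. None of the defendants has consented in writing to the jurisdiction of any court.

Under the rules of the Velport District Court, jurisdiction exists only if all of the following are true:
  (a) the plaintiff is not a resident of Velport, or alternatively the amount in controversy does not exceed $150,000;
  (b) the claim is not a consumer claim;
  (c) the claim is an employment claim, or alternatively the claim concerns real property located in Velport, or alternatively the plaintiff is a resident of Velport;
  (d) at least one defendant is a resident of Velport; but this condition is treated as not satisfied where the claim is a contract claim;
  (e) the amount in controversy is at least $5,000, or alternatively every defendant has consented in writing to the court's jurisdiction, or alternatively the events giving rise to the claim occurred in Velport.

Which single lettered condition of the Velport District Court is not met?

(d)

The Velport District Court:
  (a) The plaintiff resides in Harkmere, which is not Velport, so this disjunct is met. Satisfied.
  (b) The claim is an employment claim, not a consumer claim. Met.
  (c) The claim is an employment claim, so one alternative holds. Satisfied.
  (d) No defendant resides in Velport (they reside in Nordora, Harkmere, Merdora). Not met.
  (e) The amount in controversy is USD 468,000, which meets the 5,000 dollars floor, so one alternative holds. Condition met.
Only condition (d) fails.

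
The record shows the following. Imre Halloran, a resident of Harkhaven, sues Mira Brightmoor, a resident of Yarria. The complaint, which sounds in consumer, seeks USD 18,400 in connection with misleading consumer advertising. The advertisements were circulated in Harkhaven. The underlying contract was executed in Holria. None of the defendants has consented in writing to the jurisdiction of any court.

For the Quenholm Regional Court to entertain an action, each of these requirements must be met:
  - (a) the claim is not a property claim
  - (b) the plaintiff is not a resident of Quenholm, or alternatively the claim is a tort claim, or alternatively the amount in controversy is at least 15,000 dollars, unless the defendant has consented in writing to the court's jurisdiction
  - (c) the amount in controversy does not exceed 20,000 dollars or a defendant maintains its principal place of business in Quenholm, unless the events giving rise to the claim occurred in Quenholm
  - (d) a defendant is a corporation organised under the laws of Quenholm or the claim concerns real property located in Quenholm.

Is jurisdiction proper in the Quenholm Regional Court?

No

The Quenholm Regional Court:
  (a) The claim is a consumer claim, not a property claim. Condition met.
  (b) The plaintiff resides in Harkhaven, which is not Quenholm, so this disjunct is met. Met.
  (c) The amount in controversy is $18,400, within the $20,000 ceiling, so one alternative holds. Met.
  (d) No defendant is a corporation; the claim does not concern real property — none of the alternatives is met. Fails.
  → At least one condition fails; no jurisdiction.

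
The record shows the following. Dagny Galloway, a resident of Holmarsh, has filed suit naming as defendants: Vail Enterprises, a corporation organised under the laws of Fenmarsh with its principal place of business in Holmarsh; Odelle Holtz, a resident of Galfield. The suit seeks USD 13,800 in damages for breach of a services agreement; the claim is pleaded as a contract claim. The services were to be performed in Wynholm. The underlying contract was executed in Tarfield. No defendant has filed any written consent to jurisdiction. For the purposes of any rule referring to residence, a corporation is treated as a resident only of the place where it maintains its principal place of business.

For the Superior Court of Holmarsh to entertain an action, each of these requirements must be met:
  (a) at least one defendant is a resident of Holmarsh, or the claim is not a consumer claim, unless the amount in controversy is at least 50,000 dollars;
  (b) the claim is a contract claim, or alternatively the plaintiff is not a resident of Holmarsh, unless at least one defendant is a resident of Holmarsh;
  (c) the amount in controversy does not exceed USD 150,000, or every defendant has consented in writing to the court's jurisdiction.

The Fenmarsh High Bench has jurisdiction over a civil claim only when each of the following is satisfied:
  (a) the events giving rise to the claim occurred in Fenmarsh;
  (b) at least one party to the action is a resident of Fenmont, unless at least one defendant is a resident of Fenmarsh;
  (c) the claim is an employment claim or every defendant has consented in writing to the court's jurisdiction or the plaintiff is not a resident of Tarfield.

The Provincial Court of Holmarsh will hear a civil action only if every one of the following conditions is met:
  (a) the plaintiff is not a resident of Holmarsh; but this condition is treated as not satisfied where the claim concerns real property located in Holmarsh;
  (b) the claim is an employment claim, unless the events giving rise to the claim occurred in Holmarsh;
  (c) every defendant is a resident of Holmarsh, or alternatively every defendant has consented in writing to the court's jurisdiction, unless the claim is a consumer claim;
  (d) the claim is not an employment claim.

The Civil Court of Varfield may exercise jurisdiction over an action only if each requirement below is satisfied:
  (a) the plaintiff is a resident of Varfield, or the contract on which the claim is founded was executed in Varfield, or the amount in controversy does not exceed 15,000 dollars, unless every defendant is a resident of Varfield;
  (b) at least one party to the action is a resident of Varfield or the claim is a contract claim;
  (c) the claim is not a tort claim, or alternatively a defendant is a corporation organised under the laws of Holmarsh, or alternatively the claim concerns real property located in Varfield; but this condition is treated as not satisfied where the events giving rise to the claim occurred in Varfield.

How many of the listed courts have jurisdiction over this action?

The Superior Court of Holmarsh:
  (a) Vail Enterprises resides in Holmarsh, so one alternative holds. Condition met.
  (b) The claim is a contract claim — that alternative is enough. Met.
  (c) The amount in controversy is 13,800 dollars, within the $150,000 ceiling — that alternative is enough. Condition met.
  → Every requirement is satisfied — jurisdiction.
The Fenmarsh High Bench:
  (a) The operative events occurred in Wynholm, not Fenmarsh. Fails.
  (b) No party resides in Fenmont. And no defendant resides in Fenmarsh (they reside in Holmarsh, Galfield), so the proviso does not save it. Fails.
  (c) The plaintiff resides in Holmarsh, which is not Tarfield — that alternative is enough. Satisfied.
  → At least one condition fails; no jurisdiction.
The Provincial Court of Holmarsh:
  (a) The plaintiff resides in Holmarsh. Not met.
  (b) The claim is a contract claim, not an employment claim. Nor does the 'unless' clause help: the operative events occurred in Wynholm, not Holmarsh. Fails.
  (c) The defendants reside as follows — Vail Enterprises in Holmarsh, Odelle Holtz in Galfield — not all in Holmarsh; no such written consent has been filed — no alternative holds. Nor does the 'unless' clause help: the claim is a contract claim, not a consumer claim. Fails.
  (d) The claim is a contract claim, not an employment claim. Satisfied.
  → Not every requirement is met — no jurisdiction.
The Civil Court of Varfield:
  (a) The amount in controversy is USD 13,800, within the 15,000 dollars ceiling — that alternative is enough. Condition met.
  (b) The claim is a contract claim, which satisfies one of the alternatives. Met.
  (c) The claim is a contract claim, not a tort claim — that alternative is enough. The exception is not triggered, since the operative events occurred in Wynholm, not Varfield. Met.
  → All conditions met; jurisdiction exists.
Courts with jurisdiction: the Superior Court of Holmarsh, the Civil Court of Varfield — 2 in total.

2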